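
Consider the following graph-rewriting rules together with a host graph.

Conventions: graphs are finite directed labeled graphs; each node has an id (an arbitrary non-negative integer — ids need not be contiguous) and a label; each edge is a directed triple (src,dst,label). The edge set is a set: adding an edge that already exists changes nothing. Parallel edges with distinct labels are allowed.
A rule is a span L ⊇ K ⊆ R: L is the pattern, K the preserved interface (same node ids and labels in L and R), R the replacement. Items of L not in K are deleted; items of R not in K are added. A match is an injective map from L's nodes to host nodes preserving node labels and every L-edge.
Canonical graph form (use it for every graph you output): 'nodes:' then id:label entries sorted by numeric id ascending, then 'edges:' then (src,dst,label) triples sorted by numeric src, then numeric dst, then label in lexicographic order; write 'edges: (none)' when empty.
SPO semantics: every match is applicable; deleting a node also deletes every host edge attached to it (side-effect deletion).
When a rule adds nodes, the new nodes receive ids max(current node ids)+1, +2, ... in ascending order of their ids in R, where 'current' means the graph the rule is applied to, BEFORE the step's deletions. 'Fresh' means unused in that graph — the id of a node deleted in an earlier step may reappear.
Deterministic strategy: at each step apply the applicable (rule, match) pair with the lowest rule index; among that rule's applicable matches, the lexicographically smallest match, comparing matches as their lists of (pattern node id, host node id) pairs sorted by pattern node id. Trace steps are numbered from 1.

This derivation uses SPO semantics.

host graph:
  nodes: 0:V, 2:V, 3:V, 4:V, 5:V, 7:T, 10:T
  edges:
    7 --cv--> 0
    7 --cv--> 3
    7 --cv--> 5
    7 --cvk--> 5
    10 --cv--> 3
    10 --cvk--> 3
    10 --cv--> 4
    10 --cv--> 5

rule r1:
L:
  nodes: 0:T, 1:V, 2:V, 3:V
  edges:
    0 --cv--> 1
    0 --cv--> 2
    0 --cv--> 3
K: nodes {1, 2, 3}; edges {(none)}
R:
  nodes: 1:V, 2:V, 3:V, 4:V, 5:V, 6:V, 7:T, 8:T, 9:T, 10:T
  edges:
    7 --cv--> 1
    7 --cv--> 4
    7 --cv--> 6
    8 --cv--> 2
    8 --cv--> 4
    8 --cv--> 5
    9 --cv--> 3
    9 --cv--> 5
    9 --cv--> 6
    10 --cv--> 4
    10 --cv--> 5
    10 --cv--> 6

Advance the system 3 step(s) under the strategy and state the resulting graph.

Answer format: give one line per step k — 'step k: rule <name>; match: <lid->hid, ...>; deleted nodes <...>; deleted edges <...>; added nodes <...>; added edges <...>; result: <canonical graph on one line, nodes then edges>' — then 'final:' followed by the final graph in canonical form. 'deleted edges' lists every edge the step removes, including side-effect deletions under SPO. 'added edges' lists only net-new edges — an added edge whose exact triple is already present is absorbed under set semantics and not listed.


step 1: rule r1; match: 0->7, 1->0, 2->3, 3->5; deleted nodes 7; deleted edges (7,0,cv); (7,3,cv); (7,5,cv); (7,5,cvk); added nodes 11, 12, 13, 14, 15, 16, 17; added edges (14,0,cv); (14,11,cv); (14,13,cv); (15,3,cv); (15,11,cv); (15,12,cv); (16,5,cv); (16,12,cv); (16,13,cv); (17,11,cv); (17,12,cv); (17,13,cv); result: nodes: 0:V, 2:V, 3:V, 4:V, 5:V, 10:T, 11:V, 12:V, 13:V, 14:T, 15:T, 16:T, 17:T edges: (10,3,cv); (10,3,cvk); (10,4,cv); (10,5,cv); (14,0,cv); (14,11,cv); (14,13,cv); (15,3,cv); (15,11,cv); (15,12,cv); (16,5,cv); (16,12,cv); (16,13,cv); (17,11,cv); (17,12,cv); (17,13,cv)
step 2: rule r1; match: 0->10, 1->3, 2->4, 3->5; deleted nodes 10; deleted edges (10,3,cv); (10,3,cvk); (10,4,cv); (10,5,cv); added nodes 18, 19, 20, 21, 22, 23, 24; added edges (21,3,cv); (21,18,cv); (21,20,cv); (22,4,cv); (22,18,cv); (22,19,cv); (23,5,cv); (23,19,cv); (23,20,cv); (24,18,cv); (24,19,cv); (24,20,cv); result: nodes: 0:V, 2:V, 3:V, 4:V, 5:V, 11:V, 12:V, 13:V, 14:T, 15:T, 16:T, 17:T, 18:V, 19:V, 20:V, 21:T, 22:T, 23:T, 24:T edges: (14,0,cv); (14,11,cv); (14,13,cv); (15,3,cv); (15,11,cv); (15,12,cv); (16,5,cv); (16,12,cv); (16,13,cv); (17,11,cv); (17,12,cv); (17,13,cv); (21,3,cv); (21,18,cv); (21,20,cv); (22,4,cv); (22,18,cv); (22,19,cv); (23,5,cv); (23,19,cv); (23,20,cv); (24,18,cv); (24,19,cv); (24,20,cv)
step 3: rule r1; match: 0->14, 1->0, 2->11, 3->13; deleted nodes 14; deleted edges (14,0,cv); (14,11,cv); (14,13,cv); added nodes 25, 26, 27, 28, 29, 30, 31; added edges (28,0,cv); (28,25,cv); (28,27,cv); (29,11,cv); (29,25,cv); (29,26,cv); (30,13,cv); (30,26,cv); (30,27,cv); (31,25,cv); (31,26,cv); (31,27,cv); result: nodes: 0:V, 2:V, 3:V, 4:V, 5:V, 11:V, 12:V, 13:V, 15:T, 16:T, 17:T, 18:V, 19:V, 20:V, 21:T, 22:T, 23:T, 24:T, 25:V, 26:V, 27:V, 28:T, 29:T, 30:T, 31:T edges: (15,3,cv); (15,11,cv); (15,12,cv); (16,5,cv); (16,12,cv); (16,13,cv); (17,11,cv); (17,12,cv); (17,13,cv); (21,3,cv); (21,18,cv); (21,20,cv); (22,4,cv); (22,18,cv); (22,19,cv); (23,5,cv); (23,19,cv); (23,20,cv); (24,18,cv); (24,19,cv); (24,20,cv); (28,0,cv); (28,25,cv); (28,27,cv); (29,11,cv); (29,25,cv); (29,26,cv); (30,13,cv); (30,26,cv); (30,27,cv); (31,25,cv); (31,26,cv); (31,27,cv)
final:
nodes: 0:V, 2:V, 3:V, 4:V, 5:V, 11:V, 12:V, 13:V, 15:T, 16:T, 17:T, 18:V, 19:V, 20:V, 21:T, 22:T, 23:T, 24:T, 25:V, 26:V, 27:V, 28:T, 29:T, 30:T, 31:T
edges: (15,3,cv); (15,11,cv); (15,12,cv); (16,5,cv); (16,12,cv); (16,13,cv); (17,11,cv); (17,12,cv); (17,13,cv); (21,3,cv); (21,18,cv); (21,20,cv); (22,4,cv); (22,18,cv); (22,19,cv); (23,5,cv); (23,19,cv); (23,20,cv); (24,18,cv); (24,19,cv); (24,20,cv); (28,0,cv); (28,25,cv); (28,27,cv); (29,11,cv); (29,25,cv); (29,26,cv); (30,13,cv); (30,26,cv); (30,27,cv); (31,25,cv); (31,26,cv); (31,27,cv)


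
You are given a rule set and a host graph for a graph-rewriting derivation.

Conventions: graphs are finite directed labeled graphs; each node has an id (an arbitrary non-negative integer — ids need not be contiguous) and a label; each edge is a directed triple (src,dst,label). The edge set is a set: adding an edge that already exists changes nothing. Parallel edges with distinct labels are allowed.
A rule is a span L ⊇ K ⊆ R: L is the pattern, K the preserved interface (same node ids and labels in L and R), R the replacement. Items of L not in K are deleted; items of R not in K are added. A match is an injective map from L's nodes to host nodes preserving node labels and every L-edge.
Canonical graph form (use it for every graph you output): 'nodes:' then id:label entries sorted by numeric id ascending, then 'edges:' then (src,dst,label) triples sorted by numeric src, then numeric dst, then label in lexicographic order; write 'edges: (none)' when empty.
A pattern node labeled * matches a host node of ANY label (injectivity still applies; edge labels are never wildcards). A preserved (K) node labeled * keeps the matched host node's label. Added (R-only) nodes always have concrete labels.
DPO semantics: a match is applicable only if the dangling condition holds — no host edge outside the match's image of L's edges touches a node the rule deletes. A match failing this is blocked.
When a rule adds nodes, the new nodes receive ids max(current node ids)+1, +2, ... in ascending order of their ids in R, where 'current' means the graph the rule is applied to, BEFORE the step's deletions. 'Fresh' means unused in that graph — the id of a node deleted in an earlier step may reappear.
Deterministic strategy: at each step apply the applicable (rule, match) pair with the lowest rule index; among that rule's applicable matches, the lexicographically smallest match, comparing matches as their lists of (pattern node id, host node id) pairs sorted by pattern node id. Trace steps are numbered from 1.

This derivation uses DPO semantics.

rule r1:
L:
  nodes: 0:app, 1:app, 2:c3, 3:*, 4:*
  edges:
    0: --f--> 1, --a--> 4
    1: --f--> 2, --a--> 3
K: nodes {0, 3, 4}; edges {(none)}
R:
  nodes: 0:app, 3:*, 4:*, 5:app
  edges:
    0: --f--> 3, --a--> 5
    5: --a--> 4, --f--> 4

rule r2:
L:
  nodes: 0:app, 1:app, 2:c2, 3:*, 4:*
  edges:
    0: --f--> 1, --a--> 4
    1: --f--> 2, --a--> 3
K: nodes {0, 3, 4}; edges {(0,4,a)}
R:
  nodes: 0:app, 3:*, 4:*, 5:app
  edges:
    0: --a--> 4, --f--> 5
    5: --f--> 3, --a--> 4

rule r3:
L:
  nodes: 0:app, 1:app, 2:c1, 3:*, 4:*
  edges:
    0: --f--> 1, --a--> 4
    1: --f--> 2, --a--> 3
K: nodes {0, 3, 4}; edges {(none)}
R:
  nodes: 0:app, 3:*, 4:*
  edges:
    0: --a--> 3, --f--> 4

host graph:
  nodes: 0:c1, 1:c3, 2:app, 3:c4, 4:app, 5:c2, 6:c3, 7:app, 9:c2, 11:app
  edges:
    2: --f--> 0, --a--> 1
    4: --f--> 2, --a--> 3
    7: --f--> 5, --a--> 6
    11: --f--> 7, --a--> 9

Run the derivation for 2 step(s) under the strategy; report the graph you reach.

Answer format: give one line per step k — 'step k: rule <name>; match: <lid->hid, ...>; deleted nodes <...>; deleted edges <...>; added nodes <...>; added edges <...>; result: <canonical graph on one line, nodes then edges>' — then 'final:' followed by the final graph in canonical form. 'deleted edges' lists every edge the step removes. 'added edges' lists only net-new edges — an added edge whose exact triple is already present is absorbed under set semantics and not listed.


step 1: rule r2; match: 0->11, 1->7, 2->5, 3->6, 4->9; deleted nodes 5, 7; deleted edges (7,5,f); (7,6,a); (11,7,f); added nodes 12; added edges (11,12,f); (12,6,f); (12,9,a); result: nodes: 0:c1, 1:c3, 2:app, 3:c4, 4:app, 6:c3, 9:c2, 11:app, 12:app edges: (2,0,f); (2,1,a); (4,2,f); (4,3,a); (11,9,a); (11,12,f); (12,6,f); (12,9,a)
step 2: rule r3; match: 0->4, 1->2, 2->0, 3->1, 4->3; deleted nodes 0, 2; deleted edges (2,0,f); (2,1,a); (4,2,f); (4,3,a); added nodes (none); added edges (4,1,a); (4,3,f); result: nodes: 1:c3, 3:c4, 4:app, 6:c3, 9:c2, 11:app, 12:app edges: (4,1,a); (4,3,f); (11,9,a); (11,12,f); (12,6,f); (12,9,a)
final:
nodes: 1:c3, 3:c4, 4:app, 6:c3, 9:c2, 11:app, 12:app
edges: (4,1,a); (4,3,f); (11,9,a); (11,12,f); (12,6,f); (12,9,a)


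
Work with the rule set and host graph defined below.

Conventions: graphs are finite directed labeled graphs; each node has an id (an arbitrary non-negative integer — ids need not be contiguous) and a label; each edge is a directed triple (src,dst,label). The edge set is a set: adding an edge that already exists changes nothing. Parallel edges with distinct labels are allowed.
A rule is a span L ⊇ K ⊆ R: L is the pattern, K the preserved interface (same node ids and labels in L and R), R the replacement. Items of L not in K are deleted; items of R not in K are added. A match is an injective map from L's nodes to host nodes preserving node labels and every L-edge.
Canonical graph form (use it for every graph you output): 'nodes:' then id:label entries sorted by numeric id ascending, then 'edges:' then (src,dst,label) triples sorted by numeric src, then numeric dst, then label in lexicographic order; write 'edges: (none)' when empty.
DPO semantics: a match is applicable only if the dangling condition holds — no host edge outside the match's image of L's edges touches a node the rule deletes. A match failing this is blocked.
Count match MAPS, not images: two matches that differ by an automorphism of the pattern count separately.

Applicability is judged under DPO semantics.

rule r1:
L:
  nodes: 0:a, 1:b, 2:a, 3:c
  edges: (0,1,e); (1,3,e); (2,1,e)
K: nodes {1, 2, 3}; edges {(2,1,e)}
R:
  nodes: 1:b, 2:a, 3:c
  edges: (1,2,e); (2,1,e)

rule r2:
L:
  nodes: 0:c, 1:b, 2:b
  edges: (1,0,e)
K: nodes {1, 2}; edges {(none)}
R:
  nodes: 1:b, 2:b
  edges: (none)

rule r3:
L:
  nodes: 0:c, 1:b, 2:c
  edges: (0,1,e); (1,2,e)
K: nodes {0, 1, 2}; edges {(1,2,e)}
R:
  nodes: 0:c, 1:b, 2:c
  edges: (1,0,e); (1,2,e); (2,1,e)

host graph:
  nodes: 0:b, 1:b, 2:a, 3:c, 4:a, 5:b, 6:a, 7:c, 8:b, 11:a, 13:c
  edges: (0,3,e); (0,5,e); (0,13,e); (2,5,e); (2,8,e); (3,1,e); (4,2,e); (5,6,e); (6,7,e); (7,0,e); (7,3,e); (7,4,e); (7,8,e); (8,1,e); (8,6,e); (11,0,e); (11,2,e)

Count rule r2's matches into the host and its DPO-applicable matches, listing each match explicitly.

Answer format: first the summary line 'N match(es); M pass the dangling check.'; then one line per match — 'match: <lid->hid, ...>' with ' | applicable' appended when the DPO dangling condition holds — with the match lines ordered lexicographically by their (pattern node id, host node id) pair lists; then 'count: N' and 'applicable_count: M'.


6 match(es); 3 pass the dangling check.
match: 0->3, 1->0, 2->1
match: 0->3, 1->0, 2->5
match: 0->3, 1->0, 2->8
match: 0->13, 1->0, 2->1 | applicable
match: 0->13, 1->0, 2->5 | applicable
match: 0->13, 1->0, 2->8 | applicable
count: 6
applicable_count: 3


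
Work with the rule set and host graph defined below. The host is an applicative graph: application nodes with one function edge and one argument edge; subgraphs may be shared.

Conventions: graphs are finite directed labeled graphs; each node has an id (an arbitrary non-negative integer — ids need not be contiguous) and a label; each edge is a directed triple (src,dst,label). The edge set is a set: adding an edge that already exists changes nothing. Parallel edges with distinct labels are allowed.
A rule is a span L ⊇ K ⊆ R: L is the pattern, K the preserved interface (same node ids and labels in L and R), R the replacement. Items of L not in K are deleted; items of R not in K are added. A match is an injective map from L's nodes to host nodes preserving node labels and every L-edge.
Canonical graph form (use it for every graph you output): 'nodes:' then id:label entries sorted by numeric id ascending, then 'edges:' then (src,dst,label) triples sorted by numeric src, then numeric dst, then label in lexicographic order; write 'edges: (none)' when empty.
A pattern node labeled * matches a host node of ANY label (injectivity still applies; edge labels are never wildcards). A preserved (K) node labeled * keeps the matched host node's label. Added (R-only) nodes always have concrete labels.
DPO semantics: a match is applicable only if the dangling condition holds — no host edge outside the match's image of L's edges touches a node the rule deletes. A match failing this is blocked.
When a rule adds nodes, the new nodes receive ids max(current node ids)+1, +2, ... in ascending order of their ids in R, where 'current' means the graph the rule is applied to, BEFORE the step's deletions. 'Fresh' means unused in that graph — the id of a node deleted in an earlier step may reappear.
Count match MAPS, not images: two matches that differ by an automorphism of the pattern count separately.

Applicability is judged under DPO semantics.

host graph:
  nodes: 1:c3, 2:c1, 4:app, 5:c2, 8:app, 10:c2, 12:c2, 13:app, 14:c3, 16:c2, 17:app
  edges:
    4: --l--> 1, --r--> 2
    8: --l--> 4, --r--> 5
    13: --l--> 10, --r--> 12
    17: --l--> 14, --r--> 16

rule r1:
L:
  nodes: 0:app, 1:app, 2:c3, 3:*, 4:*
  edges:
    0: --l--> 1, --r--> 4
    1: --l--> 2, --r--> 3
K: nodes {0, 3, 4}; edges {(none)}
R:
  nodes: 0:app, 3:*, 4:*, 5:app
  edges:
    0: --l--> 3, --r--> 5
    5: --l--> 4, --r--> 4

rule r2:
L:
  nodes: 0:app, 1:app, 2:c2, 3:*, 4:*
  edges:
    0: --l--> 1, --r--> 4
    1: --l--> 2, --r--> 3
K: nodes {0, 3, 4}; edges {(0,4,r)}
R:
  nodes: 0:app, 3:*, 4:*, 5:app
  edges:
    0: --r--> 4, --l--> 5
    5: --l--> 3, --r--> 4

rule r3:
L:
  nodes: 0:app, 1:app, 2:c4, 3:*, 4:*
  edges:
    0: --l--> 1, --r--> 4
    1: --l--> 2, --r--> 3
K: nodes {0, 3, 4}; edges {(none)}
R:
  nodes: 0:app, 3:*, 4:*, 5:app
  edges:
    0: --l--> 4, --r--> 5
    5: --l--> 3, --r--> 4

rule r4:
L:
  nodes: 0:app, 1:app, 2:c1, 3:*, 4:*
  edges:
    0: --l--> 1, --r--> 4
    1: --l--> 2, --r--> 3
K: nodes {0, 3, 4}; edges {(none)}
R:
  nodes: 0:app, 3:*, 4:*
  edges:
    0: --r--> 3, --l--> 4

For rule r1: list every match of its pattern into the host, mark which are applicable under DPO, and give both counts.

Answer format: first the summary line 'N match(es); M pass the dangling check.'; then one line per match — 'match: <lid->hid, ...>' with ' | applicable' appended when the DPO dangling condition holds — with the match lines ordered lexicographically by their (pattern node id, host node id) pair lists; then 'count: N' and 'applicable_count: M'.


1 match(es); 1 pass the dangling check.
match: 0->8, 1->4, 2->1, 3->2, 4->5 | applicable
count: 1
applicable_count: 1


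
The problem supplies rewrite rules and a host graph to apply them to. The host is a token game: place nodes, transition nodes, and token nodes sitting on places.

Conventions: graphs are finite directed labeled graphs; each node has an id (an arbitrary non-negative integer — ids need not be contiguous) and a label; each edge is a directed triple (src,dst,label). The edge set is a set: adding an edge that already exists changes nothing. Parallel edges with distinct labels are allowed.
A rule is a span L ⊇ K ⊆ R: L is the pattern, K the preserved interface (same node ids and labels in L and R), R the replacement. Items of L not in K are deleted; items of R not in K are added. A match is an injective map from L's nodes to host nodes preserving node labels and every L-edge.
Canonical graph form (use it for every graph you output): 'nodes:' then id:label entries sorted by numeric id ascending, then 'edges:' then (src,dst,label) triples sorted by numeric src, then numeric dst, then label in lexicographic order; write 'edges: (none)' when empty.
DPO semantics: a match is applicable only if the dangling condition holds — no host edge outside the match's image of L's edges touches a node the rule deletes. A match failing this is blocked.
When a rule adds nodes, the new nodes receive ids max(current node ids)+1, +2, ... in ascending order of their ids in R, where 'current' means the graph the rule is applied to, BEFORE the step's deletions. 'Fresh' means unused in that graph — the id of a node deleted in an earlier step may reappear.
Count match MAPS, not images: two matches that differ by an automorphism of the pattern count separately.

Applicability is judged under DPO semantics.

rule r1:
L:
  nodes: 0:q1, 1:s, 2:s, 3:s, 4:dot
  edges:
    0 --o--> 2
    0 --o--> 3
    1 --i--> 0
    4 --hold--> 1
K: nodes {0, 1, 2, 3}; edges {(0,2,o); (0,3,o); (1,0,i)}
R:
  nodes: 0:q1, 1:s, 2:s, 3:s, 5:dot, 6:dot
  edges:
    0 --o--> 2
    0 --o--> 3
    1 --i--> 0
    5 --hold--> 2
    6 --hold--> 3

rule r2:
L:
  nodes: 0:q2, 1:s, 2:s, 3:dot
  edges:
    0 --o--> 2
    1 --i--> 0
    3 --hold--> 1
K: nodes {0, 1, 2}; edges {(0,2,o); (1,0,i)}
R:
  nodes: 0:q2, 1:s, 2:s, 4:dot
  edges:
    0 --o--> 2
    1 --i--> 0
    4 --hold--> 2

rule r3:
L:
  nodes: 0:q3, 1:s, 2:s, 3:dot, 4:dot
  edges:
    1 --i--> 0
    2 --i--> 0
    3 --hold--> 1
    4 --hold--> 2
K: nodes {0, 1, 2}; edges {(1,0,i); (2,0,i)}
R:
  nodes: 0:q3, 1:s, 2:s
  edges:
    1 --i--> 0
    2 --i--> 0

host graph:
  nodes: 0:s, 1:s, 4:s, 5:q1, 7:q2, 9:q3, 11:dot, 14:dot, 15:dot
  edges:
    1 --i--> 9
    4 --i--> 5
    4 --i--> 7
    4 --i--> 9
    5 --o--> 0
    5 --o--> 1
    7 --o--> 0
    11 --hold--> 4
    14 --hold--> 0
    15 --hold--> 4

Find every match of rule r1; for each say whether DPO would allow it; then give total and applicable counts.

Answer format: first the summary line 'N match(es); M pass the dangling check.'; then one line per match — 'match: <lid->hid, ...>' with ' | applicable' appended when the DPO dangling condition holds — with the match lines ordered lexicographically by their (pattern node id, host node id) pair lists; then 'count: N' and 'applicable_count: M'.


4 match(es); 4 pass the dangling check.
match: 0->5, 1->4, 2->0, 3->1, 4->11 | applicable
match: 0->5, 1->4, 2->0, 3->1, 4->15 | applicable
match: 0->5, 1->4, 2->1, 3->0, 4->11 | applicable
match: 0->5, 1->4, 2->1, 3->0, 4->15 | applicable
count: 4
applicable_count: 4


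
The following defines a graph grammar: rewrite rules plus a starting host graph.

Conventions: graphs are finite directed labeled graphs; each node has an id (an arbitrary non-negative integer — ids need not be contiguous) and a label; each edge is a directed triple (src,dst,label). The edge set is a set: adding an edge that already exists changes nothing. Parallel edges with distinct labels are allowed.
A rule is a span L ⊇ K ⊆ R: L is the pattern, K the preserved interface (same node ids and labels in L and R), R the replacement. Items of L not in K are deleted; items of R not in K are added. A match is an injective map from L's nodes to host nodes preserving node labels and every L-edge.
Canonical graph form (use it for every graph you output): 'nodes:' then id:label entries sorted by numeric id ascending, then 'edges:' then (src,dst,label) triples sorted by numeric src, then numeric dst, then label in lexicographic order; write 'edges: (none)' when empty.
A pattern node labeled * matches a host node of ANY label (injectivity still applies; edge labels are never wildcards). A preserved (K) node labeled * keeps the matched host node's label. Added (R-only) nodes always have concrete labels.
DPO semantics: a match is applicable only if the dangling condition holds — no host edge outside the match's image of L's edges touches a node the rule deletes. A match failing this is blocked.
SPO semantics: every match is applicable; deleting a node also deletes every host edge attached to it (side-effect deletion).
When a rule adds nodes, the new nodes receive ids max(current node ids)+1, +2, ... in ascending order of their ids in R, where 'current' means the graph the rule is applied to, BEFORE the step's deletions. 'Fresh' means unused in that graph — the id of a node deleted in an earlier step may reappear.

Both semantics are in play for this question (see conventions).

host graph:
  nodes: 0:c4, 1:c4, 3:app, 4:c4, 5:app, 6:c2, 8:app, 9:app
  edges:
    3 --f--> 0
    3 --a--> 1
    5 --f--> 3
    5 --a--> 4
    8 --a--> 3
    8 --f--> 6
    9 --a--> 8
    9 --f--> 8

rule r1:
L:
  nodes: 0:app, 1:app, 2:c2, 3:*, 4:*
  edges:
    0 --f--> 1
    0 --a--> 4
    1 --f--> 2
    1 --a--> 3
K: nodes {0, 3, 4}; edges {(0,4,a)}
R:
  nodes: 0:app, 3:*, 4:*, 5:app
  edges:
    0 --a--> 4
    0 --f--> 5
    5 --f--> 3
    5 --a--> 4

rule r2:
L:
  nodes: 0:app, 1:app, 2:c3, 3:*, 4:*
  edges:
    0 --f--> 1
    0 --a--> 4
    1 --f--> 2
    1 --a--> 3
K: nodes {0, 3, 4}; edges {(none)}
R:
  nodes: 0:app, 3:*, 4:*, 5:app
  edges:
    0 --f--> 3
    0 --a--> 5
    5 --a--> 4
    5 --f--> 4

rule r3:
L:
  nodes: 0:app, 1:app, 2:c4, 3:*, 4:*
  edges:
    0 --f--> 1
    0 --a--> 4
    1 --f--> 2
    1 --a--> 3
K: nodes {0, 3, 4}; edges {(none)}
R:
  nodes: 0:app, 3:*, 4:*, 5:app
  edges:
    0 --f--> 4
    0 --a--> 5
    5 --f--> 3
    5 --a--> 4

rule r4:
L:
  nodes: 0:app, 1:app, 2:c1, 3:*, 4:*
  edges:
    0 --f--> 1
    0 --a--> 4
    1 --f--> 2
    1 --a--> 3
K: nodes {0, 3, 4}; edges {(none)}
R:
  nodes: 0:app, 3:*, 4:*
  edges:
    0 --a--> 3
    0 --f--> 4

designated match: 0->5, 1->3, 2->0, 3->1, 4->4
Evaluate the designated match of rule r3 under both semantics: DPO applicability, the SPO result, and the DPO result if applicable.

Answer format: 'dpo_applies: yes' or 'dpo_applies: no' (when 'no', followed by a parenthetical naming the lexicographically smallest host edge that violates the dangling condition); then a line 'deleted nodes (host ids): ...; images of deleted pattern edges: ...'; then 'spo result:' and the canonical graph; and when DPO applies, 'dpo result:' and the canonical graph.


dpo_applies: no
(the rule deletes node 3, which keeps host edge (8,3,a) outside the match image — the dangling condition fails, DPO blocks; SPO proceeds and side-deletes such edges)
deleted nodes (host ids): 0, 3; images of deleted pattern edges: (3,0,f); (3,1,a); (5,3,f); (5,4,a)
spo result:
nodes: 1:c4, 4:c4, 5:app, 6:c2, 8:app, 9:app, 10:app
edges: (5,4,f); (5,10,a); (8,6,f); (9,8,a); (9,8,f); (10,1,f); (10,4,a)


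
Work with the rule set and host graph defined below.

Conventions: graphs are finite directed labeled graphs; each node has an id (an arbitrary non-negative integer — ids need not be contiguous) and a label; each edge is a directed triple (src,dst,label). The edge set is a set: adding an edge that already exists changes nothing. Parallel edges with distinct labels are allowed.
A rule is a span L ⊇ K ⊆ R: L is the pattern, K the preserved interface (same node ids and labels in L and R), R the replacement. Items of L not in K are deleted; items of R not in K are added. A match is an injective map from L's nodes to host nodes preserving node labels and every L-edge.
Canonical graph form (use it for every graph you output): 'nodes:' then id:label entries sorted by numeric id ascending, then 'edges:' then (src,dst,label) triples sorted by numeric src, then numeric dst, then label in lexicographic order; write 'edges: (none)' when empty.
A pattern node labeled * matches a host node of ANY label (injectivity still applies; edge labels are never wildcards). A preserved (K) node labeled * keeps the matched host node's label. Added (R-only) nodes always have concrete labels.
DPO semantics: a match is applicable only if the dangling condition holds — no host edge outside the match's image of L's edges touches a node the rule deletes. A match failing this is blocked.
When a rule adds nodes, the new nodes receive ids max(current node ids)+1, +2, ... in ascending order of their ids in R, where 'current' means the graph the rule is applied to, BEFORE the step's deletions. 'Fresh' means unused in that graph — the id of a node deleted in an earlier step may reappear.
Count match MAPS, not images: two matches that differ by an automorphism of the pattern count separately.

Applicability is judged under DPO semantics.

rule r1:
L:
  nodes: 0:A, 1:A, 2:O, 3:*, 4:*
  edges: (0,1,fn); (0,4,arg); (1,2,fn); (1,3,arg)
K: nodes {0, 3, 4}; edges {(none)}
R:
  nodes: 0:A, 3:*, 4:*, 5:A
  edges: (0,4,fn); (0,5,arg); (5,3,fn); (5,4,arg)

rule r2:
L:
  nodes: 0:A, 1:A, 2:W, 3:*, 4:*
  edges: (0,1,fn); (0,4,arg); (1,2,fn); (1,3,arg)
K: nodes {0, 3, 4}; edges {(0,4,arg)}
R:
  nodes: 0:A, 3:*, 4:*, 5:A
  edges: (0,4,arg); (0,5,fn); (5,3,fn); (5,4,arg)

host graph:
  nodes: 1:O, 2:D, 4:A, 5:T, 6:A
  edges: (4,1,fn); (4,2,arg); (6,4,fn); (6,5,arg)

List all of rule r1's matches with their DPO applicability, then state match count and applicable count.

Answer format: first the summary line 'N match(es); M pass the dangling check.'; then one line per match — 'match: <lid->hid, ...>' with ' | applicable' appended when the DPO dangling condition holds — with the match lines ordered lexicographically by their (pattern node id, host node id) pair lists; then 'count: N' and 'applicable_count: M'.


1 match(es); 1 pass the dangling check.
match: 0->6, 1->4, 2->1, 3->2, 4->5 | applicable
count: 1
applicable_count: 1


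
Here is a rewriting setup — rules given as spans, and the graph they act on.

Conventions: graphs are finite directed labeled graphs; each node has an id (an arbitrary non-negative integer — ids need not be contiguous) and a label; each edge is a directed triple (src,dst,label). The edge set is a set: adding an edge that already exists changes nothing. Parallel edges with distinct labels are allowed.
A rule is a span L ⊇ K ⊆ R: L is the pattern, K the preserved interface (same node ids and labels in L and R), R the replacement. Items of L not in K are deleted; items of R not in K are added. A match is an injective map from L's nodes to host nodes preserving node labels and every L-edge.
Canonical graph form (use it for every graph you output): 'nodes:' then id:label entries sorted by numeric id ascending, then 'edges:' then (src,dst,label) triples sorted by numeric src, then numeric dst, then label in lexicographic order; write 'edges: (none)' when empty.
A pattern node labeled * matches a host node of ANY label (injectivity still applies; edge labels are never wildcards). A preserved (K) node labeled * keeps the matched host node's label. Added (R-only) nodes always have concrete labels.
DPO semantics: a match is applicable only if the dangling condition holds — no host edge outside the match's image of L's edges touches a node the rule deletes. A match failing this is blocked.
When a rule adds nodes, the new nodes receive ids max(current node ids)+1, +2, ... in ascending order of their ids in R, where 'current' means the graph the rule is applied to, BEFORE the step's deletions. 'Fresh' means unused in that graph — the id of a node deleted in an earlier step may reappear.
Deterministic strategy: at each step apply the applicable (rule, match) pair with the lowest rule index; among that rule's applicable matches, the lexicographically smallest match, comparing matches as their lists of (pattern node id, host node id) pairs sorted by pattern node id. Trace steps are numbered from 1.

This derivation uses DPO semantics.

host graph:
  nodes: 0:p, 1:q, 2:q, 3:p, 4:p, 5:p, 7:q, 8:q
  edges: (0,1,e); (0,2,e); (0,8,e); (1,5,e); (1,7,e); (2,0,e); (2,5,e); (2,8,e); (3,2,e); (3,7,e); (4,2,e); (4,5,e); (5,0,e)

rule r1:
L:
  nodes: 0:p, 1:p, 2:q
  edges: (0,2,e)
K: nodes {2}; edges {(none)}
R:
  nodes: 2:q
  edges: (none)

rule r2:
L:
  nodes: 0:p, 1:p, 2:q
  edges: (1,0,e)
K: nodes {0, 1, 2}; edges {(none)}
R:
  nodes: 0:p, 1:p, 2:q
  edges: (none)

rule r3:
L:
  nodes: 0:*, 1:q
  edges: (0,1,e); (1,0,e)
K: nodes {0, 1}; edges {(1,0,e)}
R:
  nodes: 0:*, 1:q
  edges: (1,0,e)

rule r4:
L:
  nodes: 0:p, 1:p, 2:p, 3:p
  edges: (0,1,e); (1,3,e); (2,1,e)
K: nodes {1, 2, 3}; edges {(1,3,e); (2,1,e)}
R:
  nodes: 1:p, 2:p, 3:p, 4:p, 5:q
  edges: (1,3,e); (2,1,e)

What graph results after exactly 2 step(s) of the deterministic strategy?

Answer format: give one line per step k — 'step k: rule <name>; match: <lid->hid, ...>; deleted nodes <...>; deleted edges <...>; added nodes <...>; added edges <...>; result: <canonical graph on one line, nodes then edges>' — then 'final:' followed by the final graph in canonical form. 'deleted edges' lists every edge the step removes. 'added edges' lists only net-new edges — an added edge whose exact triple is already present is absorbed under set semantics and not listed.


step 1: rule r2; match: 0->0, 1->5, 2->1; deleted nodes (none); deleted edges (5,0,e); added nodes (none); added edges (none); result: nodes: 0:p, 1:q, 2:q, 3:p, 4:p, 5:p, 7:q, 8:q edges: (0,1,e); (0,2,e); (0,8,e); (1,5,e); (1,7,e); (2,0,e); (2,5,e); (2,8,e); (3,2,e); (3,7,e); (4,2,e); (4,5,e)
step 2: rule r2; match: 0->5, 1->4, 2->1; deleted nodes (none); deleted edges (4,5,e); added nodes (none); added edges (none); result: nodes: 0:p, 1:q, 2:q, 3:p, 4:p, 5:p, 7:q, 8:q edges: (0,1,e); (0,2,e); (0,8,e); (1,5,e); (1,7,e); (2,0,e); (2,5,e); (2,8,e); (3,2,e); (3,7,e); (4,2,e)
final:
nodes: 0:p, 1:q, 2:q, 3:p, 4:p, 5:p, 7:q, 8:q
edges: (0,1,e); (0,2,e); (0,8,e); (1,5,e); (1,7,e); (2,0,e); (2,5,e); (2,8,e); (3,2,e); (3,7,e); (4,2,e)


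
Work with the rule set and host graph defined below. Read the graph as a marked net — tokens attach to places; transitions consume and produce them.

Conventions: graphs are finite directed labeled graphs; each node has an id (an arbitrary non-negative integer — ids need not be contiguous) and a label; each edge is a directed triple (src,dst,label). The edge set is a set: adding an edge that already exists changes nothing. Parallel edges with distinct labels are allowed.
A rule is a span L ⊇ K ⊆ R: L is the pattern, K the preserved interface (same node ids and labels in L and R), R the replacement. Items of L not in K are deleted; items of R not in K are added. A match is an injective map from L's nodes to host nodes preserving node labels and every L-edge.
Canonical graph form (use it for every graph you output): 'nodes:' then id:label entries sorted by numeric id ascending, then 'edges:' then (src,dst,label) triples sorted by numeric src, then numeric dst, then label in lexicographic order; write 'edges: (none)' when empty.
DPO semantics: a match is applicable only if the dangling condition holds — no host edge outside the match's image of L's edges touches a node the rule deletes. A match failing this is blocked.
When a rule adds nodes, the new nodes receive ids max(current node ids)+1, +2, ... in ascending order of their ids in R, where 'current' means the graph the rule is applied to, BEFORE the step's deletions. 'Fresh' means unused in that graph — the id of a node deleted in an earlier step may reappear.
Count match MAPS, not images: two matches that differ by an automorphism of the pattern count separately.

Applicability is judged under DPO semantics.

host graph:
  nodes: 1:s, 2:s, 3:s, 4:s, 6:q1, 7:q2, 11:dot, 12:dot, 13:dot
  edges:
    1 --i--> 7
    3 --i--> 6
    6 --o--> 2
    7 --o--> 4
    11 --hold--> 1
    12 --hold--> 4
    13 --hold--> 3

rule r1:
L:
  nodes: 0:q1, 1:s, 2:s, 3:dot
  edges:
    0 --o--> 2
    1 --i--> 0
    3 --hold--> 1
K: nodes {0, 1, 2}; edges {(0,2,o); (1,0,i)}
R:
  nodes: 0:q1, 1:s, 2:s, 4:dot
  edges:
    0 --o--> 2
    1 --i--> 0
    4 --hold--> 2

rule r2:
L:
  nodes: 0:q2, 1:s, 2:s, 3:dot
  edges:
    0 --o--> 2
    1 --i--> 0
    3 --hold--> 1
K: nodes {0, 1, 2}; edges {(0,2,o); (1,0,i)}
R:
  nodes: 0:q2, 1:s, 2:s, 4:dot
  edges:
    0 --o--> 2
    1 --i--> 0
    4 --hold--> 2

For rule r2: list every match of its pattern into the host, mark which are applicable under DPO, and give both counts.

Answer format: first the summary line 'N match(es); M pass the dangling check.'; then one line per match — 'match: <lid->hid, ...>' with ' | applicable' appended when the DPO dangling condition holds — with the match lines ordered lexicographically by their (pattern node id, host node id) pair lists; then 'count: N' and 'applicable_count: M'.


1 match(es); 1 pass the dangling check.
match: 0->7, 1->1, 2->4, 3->11 | applicable
count: 1
applicable_count: 1


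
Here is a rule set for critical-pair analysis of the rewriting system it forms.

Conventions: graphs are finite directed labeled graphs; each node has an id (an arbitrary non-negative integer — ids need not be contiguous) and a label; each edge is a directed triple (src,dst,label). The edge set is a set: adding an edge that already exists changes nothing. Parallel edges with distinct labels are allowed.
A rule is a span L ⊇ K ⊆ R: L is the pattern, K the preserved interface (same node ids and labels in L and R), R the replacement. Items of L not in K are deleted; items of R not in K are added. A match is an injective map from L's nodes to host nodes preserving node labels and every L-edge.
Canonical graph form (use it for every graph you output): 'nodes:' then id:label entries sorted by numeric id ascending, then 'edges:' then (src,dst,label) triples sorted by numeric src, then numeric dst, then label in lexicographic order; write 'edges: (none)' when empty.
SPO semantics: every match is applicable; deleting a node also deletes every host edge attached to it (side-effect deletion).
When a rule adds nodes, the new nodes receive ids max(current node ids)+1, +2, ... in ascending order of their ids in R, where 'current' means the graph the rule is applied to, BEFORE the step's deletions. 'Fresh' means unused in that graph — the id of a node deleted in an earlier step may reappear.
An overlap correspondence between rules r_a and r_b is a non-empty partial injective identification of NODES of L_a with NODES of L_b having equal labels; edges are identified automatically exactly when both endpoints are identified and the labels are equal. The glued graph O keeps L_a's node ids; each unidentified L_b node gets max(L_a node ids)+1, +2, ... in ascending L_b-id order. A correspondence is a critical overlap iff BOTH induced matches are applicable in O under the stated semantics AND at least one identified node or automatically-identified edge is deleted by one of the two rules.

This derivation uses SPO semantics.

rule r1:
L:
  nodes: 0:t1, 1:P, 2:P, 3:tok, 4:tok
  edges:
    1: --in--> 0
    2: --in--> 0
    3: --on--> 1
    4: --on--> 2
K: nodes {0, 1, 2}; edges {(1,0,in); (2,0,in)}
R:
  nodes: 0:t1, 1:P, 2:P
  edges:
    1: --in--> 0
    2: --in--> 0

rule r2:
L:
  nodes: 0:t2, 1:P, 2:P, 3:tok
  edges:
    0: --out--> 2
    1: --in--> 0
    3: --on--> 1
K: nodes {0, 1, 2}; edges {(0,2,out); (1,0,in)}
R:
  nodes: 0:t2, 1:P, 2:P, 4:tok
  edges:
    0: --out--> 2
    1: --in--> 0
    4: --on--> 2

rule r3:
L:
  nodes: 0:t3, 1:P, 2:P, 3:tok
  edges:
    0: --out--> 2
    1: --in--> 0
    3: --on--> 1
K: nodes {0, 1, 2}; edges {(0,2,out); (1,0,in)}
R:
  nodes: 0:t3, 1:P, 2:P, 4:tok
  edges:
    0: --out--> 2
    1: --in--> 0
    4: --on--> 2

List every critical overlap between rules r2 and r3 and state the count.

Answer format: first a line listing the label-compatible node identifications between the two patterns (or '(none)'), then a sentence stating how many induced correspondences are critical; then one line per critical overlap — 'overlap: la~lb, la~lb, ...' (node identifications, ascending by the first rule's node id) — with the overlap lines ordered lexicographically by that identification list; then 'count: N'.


label-compatible node identifications between L(r2) and L(r3): 1~1, 1~2, 2~1, 2~2, 3~3
7 of the induced correspondences are critical overlaps of r2 and r3.
overlap: 1~1, 2~2, 3~3
overlap: 1~1, 3~3
overlap: 1~2, 2~1, 3~3
overlap: 1~2, 3~3
overlap: 2~1, 3~3
overlap: 2~2, 3~3
overlap: 3~3
count: 7


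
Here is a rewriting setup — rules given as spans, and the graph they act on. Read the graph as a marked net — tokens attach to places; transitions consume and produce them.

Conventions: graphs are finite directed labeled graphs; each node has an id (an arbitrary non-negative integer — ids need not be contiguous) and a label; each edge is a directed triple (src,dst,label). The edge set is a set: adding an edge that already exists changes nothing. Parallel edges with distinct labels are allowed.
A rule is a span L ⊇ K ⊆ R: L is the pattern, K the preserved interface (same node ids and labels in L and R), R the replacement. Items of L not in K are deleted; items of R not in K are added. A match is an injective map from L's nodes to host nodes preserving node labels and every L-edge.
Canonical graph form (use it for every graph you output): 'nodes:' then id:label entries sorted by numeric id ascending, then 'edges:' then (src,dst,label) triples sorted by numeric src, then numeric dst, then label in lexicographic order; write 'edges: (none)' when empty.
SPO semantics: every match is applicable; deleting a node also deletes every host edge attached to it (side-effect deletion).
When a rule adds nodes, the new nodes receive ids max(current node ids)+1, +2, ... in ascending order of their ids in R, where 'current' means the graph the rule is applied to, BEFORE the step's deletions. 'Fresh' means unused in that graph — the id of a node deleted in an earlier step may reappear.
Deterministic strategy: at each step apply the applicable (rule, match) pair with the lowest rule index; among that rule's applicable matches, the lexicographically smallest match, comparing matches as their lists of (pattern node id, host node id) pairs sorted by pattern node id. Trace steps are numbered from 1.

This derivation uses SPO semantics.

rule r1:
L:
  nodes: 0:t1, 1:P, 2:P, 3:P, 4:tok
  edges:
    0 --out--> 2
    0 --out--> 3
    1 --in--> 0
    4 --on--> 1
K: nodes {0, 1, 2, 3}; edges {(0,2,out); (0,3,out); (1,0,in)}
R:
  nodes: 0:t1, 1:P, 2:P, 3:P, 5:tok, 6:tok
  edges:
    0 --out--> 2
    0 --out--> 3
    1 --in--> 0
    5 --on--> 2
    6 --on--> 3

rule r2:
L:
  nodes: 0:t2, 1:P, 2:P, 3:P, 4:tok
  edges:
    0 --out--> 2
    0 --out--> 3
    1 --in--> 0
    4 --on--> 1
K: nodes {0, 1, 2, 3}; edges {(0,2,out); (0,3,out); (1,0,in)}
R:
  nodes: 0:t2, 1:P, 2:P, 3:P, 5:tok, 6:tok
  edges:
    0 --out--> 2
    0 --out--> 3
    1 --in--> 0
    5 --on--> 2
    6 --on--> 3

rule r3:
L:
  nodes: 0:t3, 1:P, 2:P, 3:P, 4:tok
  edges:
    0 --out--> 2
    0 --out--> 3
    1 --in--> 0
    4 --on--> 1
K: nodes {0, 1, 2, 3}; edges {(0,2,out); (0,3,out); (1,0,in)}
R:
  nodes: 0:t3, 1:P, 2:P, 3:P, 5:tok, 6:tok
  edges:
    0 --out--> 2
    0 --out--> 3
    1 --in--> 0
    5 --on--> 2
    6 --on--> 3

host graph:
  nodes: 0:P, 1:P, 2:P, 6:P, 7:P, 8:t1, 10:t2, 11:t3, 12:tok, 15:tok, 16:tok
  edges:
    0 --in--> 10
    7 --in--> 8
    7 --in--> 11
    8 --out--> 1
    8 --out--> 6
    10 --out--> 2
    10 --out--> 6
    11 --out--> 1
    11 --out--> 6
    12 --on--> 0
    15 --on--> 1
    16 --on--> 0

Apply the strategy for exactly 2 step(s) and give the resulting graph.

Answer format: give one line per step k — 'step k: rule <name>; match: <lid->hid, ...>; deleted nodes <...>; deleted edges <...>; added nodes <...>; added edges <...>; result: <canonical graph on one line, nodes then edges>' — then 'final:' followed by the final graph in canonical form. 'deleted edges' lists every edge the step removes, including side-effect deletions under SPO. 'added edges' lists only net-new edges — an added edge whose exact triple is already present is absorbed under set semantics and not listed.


step 1: rule r2; match: 0->10, 1->0, 2->2, 3->6, 4->12; deleted nodes 12; deleted edges (12,0,on); added nodes 17, 18; added edges (17,2,on); (18,6,on); result: nodes: 0:P, 1:P, 2:P, 6:P, 7:P, 8:t1, 10:t2, 11:t3, 15:tok, 16:tok, 17:tok, 18:tok edges: (0,10,in); (7,8,in); (7,11,in); (8,1,out); (8,6,out); (10,2,out); (10,6,out); (11,1,out); (11,6,out); (15,1,on); (16,0,on); (17,2,on); (18,6,on)
step 2: rule r2; match: 0->10, 1->0, 2->2, 3->6, 4->16; deleted nodes 16; deleted edges (16,0,on); added nodes 19, 20; added edges (19,2,on); (20,6,on); result: nodes: 0:P, 1:P, 2:P, 6:P, 7:P, 8:t1, 10:t2, 11:t3, 15:tok, 17:tok, 18:tok, 19:tok, 20:tok edges: (0,10,in); (7,8,in); (7,11,in); (8,1,out); (8,6,out); (10,2,out); (10,6,out); (11,1,out); (11,6,out); (15,1,on); (17,2,on); (18,6,on); (19,2,on); (20,6,on)
final:
nodes: 0:P, 1:P, 2:P, 6:P, 7:P, 8:t1, 10:t2, 11:t3, 15:tok, 17:tok, 18:tok, 19:tok, 20:tok
edges: (0,10,in); (7,8,in); (7,11,in); (8,1,out); (8,6,out); (10,2,out); (10,6,out); (11,1,out); (11,6,out); (15,1,on); (17,2,on); (18,6,on); (19,2,on); (20,6,on)
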